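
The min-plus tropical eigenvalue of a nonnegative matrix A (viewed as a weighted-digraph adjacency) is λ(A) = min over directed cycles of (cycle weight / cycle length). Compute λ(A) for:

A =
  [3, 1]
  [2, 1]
λ(A) = 1

Enumerate directed cycles and compute their means (weight / length). Sample:
  cycle 0 → 0: weight = 3, length = 1, mean = 3/1 ≈ 3.000
  cycle 1 → 1: weight = 1, length = 1, mean = 1/1 ≈ 1.000
  cycle 0 → 1 → 0: weight = 3, length = 2, mean = 3/2 ≈ 1.500
  cycle 1 → 0 → 1: weight = 3, length = 2, mean = 3/2 ≈ 1.500
Minimum mean = 1.000, attained e.g. along the cycle 1 → 1 with weight 1 and length 1. So λ(A) = 1/1 = 1.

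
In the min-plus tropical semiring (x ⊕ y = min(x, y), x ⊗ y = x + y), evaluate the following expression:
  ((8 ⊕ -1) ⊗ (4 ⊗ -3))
((8 ⊕ -1) ⊗ (4 ⊗ -3)) = 0

Expand innermost to outermost. Recall ⊕ takes the minimum of its arguments and ⊗ takes their sum. Working out the expression ((8 ⊕ -1) ⊗ (4 ⊗ -3)) gives 0.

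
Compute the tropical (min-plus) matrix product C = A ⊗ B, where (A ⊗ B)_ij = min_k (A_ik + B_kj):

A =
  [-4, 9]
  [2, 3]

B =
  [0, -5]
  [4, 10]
A ⊗ B =
  [-4, -9]
  [2, -3]

Apply the min-plus product entry-by-entry:
  C[0][0] = min over k of (A[0][0] + B[0][0] = -4 + 0 = -4, A[0][1] + B[1][0] = 9 + 4 = 13) = -4 (attained at k = 0)
  C[0][1] = min over k of (A[0][0] + B[0][1] = -4 + -5 = -9, A[0][1] + B[1][1] = 9 + 10 = 19) = -9 (attained at k = 0)
  C[1][0] = min over k of (A[1][0] + B[0][0] = 2 + 0 = 2, A[1][1] + B[1][0] = 3 + 4 = 7) = 2 (attained at k = 0)
  C[1][1] = min over k of (A[1][0] + B[0][1] = 2 + -5 = -3, A[1][1] + B[1][1] = 3 + 10 = 13) = -3 (attained at k = 0)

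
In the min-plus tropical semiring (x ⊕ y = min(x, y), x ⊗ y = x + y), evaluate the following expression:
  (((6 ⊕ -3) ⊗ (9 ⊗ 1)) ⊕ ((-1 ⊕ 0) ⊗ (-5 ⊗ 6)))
(((6 ⊕ -3) ⊗ (9 ⊗ 1)) ⊕ ((-1 ⊕ 0) ⊗ (-5 ⊗ 6))) = 0

Expand innermost to outermost. Recall ⊕ takes the minimum of its arguments and ⊗ takes their sum. Working out the expression (((6 ⊕ -3) ⊗ (9 ⊗ 1)) ⊕ ((-1 ⊕ 0) ⊗ (-5 ⊗ 6))) gives 0.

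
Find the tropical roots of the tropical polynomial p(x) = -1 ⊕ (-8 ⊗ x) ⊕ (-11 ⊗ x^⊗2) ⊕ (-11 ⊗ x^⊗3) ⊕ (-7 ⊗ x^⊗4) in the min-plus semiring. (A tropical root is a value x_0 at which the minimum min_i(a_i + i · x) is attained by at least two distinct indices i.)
Roots: {-4, 0, 3, 7}

Each tropical root is a break point of the lower envelope of the lines y = a_i + i · x (there are 5 lines, with slopes 0, 1, ..., 4). Only the lines that attain the minimum somewhere contribute to roots; other lines are dominated. Here the surviving (envelope) indices are i = 4, i = 3, i = 2, i = 1, i = 0.
Intersections between consecutive envelope lines give the roots: for adjacent envelope indices i < j the intersection is x = (a_i − a_j) / (j − i). Reading off the sorted break points: {-4, 0, 3, 7}.
Verification: at each break x_0, at least two indices attain the minimum of min_i(a_i + i · x_0).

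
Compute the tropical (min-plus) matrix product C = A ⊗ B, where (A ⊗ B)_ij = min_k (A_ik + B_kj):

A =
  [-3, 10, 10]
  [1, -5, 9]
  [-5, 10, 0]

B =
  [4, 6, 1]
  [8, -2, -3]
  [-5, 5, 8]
A ⊗ B =
  [1, 3, -2]
  [3, -7, -8]
  [-5, 1, -4]

Apply the min-plus product entry-by-entry:
  C[0][0] = min over k of (A[0][0] + B[0][0] = -3 + 4 = 1, A[0][1] + B[1][0] = 10 + 8 = 18, A[0][2] + B[2][0] = 10 + -5 = 5) = 1 (attained at k = 0)
  C[0][1] = min over k of (A[0][0] + B[0][1] = -3 + 6 = 3, A[0][1] + B[1][1] = 10 + -2 = 8, A[0][2] + B[2][1] = 10 + 5 = 15) = 3 (attained at k = 0)
  C[0][2] = min over k of (A[0][0] + B[0][2] = -3 + 1 = -2, A[0][1] + B[1][2] = 10 + -3 = 7, A[0][2] + B[2][2] = 10 + 8 = 18) = -2 (attained at k = 0)
  C[1][0] = min over k of (A[1][0] + B[0][0] = 1 + 4 = 5, A[1][1] + B[1][0] = -5 + 8 = 3, A[1][2] + B[2][0] = 9 + -5 = 4) = 3 (attained at k = 1)
  C[1][1] = min over k of (A[1][0] + B[0][1] = 1 + 6 = 7, A[1][1] + B[1][1] = -5 + -2 = -7, A[1][2] + B[2][1] = 9 + 5 = 14) = -7 (attained at k = 1)
  C[1][2] = min over k of (A[1][0] + B[0][2] = 1 + 1 = 2, A[1][1] + B[1][2] = -5 + -3 = -8, A[1][2] + B[2][2] = 9 + 8 = 17) = -8 (attained at k = 1)
  C[2][0] = min over k of (A[2][0] + B[0][0] = -5 + 4 = -1, A[2][1] + B[1][0] = 10 + 8 = 18, A[2][2] + B[2][0] = 0 + -5 = -5) = -5 (attained at k = 2)
  C[2][1] = min over k of (A[2][0] + B[0][1] = -5 + 6 = 1, A[2][1] + B[1][1] = 10 + -2 = 8, A[2][2] + B[2][1] = 0 + 5 = 5) = 1 (attained at k = 0)
  C[2][2] = min over k of (A[2][0] + B[0][2] = -5 + 1 = -4, A[2][1] + B[1][2] = 10 + -3 = 7, A[2][2] + B[2][2] = 0 + 8 = 8) = -4 (attained at k = 0)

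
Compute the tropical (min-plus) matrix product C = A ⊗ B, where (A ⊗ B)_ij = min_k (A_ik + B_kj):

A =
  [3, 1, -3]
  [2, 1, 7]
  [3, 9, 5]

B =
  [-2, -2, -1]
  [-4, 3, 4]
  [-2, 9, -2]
A ⊗ B =
  [-5, 1, -5]
  [-3, 0, 1]
  [1, 1, 2]

Apply the min-plus product entry-by-entry:
  C[0][0] = min over k of (A[0][0] + B[0][0] = 3 + -2 = 1, A[0][1] + B[1][0] = 1 + -4 = -3, A[0][2] + B[2][0] = -3 + -2 = -5) = -5 (attained at k = 2)
  C[0][1] = min over k of (A[0][0] + B[0][1] = 3 + -2 = 1, A[0][1] + B[1][1] = 1 + 3 = 4, A[0][2] + B[2][1] = -3 + 9 = 6) = 1 (attained at k = 0)
  C[0][2] = min over k of (A[0][0] + B[0][2] = 3 + -1 = 2, A[0][1] + B[1][2] = 1 + 4 = 5, A[0][2] + B[2][2] = -3 + -2 = -5) = -5 (attained at k = 2)
  C[1][0] = min over k of (A[1][0] + B[0][0] = 2 + -2 = 0, A[1][1] + B[1][0] = 1 + -4 = -3, A[1][2] + B[2][0] = 7 + -2 = 5) = -3 (attained at k = 1)
  C[1][1] = min over k of (A[1][0] + B[0][1] = 2 + -2 = 0, A[1][1] + B[1][1] = 1 + 3 = 4, A[1][2] + B[2][1] = 7 + 9 = 16) = 0 (attained at k = 0)
  C[1][2] = min over k of (A[1][0] + B[0][2] = 2 + -1 = 1, A[1][1] + B[1][2] = 1 + 4 = 5, A[1][2] + B[2][2] = 7 + -2 = 5) = 1 (attained at k = 0)
  C[2][0] = min over k of (A[2][0] + B[0][0] = 3 + -2 = 1, A[2][1] + B[1][0] = 9 + -4 = 5, A[2][2] + B[2][0] = 5 + -2 = 3) = 1 (attained at k = 0)
  C[2][1] = min over k of (A[2][0] + B[0][1] = 3 + -2 = 1, A[2][1] + B[1][1] = 9 + 3 = 12, A[2][2] + B[2][1] = 5 + 9 = 14) = 1 (attained at k = 0)
  C[2][2] = min over k of (A[2][0] + B[0][2] = 3 + -1 = 2, A[2][1] + B[1][2] = 9 + 4 = 13, A[2][2] + B[2][2] = 5 + -2 = 3) = 2 (attained at k = 0)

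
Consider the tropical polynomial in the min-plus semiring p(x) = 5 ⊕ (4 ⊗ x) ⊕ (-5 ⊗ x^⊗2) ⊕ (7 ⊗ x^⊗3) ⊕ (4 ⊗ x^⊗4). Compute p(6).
p(6) = 5

A tropical monomial a ⊗ x^⊗i evaluates to a + i · x. Evaluating each term at x = 6:
  Term 0 contributes 5 + 0 · 6 = 5
  Term 1 contributes 4 + 1 · 6 = 10
  Term 2 contributes -5 + 2 · 6 = 7
  Term 3 contributes 7 + 3 · 6 = 25
  Term 4 contributes 4 + 4 · 6 = 28
p(6) = ⊕ of these = min[5, 10, 7, 25, 28] = 5.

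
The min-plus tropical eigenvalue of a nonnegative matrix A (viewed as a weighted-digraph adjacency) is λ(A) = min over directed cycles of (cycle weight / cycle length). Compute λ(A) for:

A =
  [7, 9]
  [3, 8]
λ(A) = 6

Enumerate directed cycles and compute their means (weight / length). Sample:
  cycle 0 → 0: weight = 7, length = 1, mean = 7/1 ≈ 7.000
  cycle 1 → 1: weight = 8, length = 1, mean = 8/1 ≈ 8.000
  cycle 0 → 1 → 0: weight = 12, length = 2, mean = 12/2 ≈ 6.000
  cycle 1 → 0 → 1: weight = 12, length = 2, mean = 12/2 ≈ 6.000
Minimum mean = 6.000, attained e.g. along the cycle 0 → 1 → 0 with weight 12 and length 2. So λ(A) = 12/2 = 6.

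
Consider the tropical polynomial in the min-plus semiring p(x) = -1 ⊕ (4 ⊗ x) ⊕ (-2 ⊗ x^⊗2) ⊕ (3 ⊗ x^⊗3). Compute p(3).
p(3) = -1

A tropical monomial a ⊗ x^⊗i evaluates to a + i · x. Evaluating each term at x = 3:
  Term 0 contributes -1 + 0 · 3 = -1
  Term 1 contributes 4 + 1 · 3 = 7
  Term 2 contributes -2 + 2 · 3 = 4
  Term 3 contributes 3 + 3 · 3 = 12
p(3) = ⊕ of these = min[-1, 7, 4, 12] = -1.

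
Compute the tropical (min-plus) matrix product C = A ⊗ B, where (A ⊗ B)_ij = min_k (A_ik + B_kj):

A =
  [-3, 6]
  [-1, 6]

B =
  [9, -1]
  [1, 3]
A ⊗ B =
  [6, -4]
  [7, -2]

Apply the min-plus product entry-by-entry:
  C[0][0] = min over k of (A[0][0] + B[0][0] = -3 + 9 = 6, A[0][1] + B[1][0] = 6 + 1 = 7) = 6 (attained at k = 0)
  C[0][1] = min over k of (A[0][0] + B[0][1] = -3 + -1 = -4, A[0][1] + B[1][1] = 6 + 3 = 9) = -4 (attained at k = 0)
  C[1][0] = min over k of (A[1][0] + B[0][0] = -1 + 9 = 8, A[1][1] + B[1][0] = 6 + 1 = 7) = 7 (attained at k = 1)
  C[1][1] = min over k of (A[1][0] + B[0][1] = -1 + -1 = -2, A[1][1] + B[1][1] = 6 + 3 = 9) = -2 (attained at k = 0)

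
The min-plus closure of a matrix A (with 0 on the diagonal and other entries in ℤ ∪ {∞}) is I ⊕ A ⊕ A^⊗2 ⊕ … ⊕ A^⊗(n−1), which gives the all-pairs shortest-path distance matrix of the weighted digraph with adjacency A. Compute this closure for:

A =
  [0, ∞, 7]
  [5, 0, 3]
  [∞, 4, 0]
Closure =
  [0, 11, 7]
  [5, 0, 3]
  [9, 4, 0]

This is the Floyd-Warshall all-pairs shortest-path computation. For each intermediate vertex k = 0, 1, …, 2, update dist[i][j] ← min(dist[i][j], dist[i][k] + dist[k][j]). The final matrix gives, for each (i, j), the minimum total weight of any directed path from i to j (possibly empty when i = j).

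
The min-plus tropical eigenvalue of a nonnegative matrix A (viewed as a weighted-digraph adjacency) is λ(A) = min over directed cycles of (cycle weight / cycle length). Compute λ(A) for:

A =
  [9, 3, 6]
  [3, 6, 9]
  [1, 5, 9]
λ(A) = 3

Enumerate directed cycles and compute their means (weight / length). Sample:
  cycle 0 → 0: weight = 9, length = 1, mean = 9/1 ≈ 9.000
  cycle 1 → 1: weight = 6, length = 1, mean = 6/1 ≈ 6.000
  cycle 2 → 2: weight = 9, length = 1, mean = 9/1 ≈ 9.000
  cycle 0 → 1 → 0: weight = 6, length = 2, mean = 6/2 ≈ 3.000
  cycle 0 → 2 → 0: weight = 7, length = 2, mean = 7/2 ≈ 3.500
  cycle 1 → 0 → 1: weight = 6, length = 2, mean = 6/2 ≈ 3.000
Minimum mean = 3.000, attained e.g. along the cycle 0 → 1 → 0 with weight 6 and length 2. So λ(A) = 6/2 = 3.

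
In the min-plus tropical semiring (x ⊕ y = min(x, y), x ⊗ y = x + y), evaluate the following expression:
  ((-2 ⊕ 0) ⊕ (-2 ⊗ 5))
((-2 ⊕ 0) ⊕ (-2 ⊗ 5)) = -2

Expand innermost to outermost. Recall ⊕ takes the minimum of its arguments and ⊗ takes their sum. Working out the expression ((-2 ⊕ 0) ⊕ (-2 ⊗ 5)) gives -2.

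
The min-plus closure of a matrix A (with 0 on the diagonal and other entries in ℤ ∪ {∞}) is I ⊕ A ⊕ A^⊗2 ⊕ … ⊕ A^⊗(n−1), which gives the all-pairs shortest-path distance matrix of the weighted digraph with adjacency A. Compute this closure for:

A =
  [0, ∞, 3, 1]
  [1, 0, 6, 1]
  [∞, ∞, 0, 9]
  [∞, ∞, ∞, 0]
Closure =
  [0, ∞, 3, 1]
  [1, 0, 4, 1]
  [∞, ∞, 0, 9]
  [∞, ∞, ∞, 0]

This is the Floyd-Warshall all-pairs shortest-path computation. For each intermediate vertex k = 0, 1, …, 3, update dist[i][j] ← min(dist[i][j], dist[i][k] + dist[k][j]). The final matrix gives, for each (i, j), the minimum total weight of any directed path from i to j (possibly empty when i = j).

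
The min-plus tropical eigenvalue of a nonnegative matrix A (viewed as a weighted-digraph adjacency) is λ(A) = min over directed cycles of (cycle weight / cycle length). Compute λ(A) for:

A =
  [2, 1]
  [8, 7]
λ(A) = 2

Enumerate directed cycles and compute their means (weight / length). Sample:
  cycle 0 → 0: weight = 2, length = 1, mean = 2/1 ≈ 2.000
  cycle 1 → 1: weight = 7, length = 1, mean = 7/1 ≈ 7.000
  cycle 0 → 1 → 0: weight = 9, length = 2, mean = 9/2 ≈ 4.500
  cycle 1 → 0 → 1: weight = 9, length = 2, mean = 9/2 ≈ 4.500
Minimum mean = 2.000, attained e.g. along the cycle 0 → 0 with weight 2 and length 1. So λ(A) = 2/1 = 2.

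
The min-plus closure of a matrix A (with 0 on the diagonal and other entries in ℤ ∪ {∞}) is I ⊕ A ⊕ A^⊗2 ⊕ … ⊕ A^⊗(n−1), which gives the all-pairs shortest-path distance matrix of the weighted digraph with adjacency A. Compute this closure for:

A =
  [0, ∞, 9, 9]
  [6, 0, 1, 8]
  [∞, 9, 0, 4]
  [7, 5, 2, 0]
Closure =
  [0, 14, 9, 9]
  [6, 0, 1, 5]
  [11, 9, 0, 4]
  [7, 5, 2, 0]

This is the Floyd-Warshall all-pairs shortest-path computation. For each intermediate vertex k = 0, 1, …, 3, update dist[i][j] ← min(dist[i][j], dist[i][k] + dist[k][j]). The final matrix gives, for each (i, j), the minimum total weight of any directed path from i to j (possibly empty when i = j).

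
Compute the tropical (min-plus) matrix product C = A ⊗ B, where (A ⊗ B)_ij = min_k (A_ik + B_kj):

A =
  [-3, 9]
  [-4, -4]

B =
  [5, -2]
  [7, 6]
A ⊗ B =
  [2, -5]
  [1, -6]

Apply the min-plus product entry-by-entry:
  C[0][0] = min over k of (A[0][0] + B[0][0] = -3 + 5 = 2, A[0][1] + B[1][0] = 9 + 7 = 16) = 2 (attained at k = 0)
  C[0][1] = min over k of (A[0][0] + B[0][1] = -3 + -2 = -5, A[0][1] + B[1][1] = 9 + 6 = 15) = -5 (attained at k = 0)
  C[1][0] = min over k of (A[1][0] + B[0][0] = -4 + 5 = 1, A[1][1] + B[1][0] = -4 + 7 = 3) = 1 (attained at k = 0)
  C[1][1] = min over k of (A[1][0] + B[0][1] = -4 + -2 = -6, A[1][1] + B[1][1] = -4 + 6 = 2) = -6 (attained at k = 0)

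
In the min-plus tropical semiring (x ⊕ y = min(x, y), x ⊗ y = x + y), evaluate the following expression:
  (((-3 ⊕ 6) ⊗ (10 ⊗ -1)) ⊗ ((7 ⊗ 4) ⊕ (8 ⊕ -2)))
(((-3 ⊕ 6) ⊗ (10 ⊗ -1)) ⊗ ((7 ⊗ 4) ⊕ (8 ⊕ -2))) = 4

Expand innermost to outermost. Recall ⊕ takes the minimum of its arguments and ⊗ takes their sum. Working out the expression (((-3 ⊕ 6) ⊗ (10 ⊗ -1)) ⊗ ((7 ⊗ 4) ⊕ (8 ⊕ -2))) gives 4.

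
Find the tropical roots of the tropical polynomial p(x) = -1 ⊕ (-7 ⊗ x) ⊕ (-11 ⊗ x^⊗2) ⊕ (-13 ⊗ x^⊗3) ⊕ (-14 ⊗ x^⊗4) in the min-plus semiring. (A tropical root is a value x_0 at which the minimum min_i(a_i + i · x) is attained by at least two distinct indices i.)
Roots: {1, 2, 4, 6}

Each tropical root is a break point of the lower envelope of the lines y = a_i + i · x (there are 5 lines, with slopes 0, 1, ..., 4). Only the lines that attain the minimum somewhere contribute to roots; other lines are dominated. Here the surviving (envelope) indices are i = 4, i = 3, i = 2, i = 1, i = 0.
Intersections between consecutive envelope lines give the roots: for adjacent envelope indices i < j the intersection is x = (a_i − a_j) / (j − i). Reading off the sorted break points: {1, 2, 4, 6}.
Verification: at each break x_0, at least two indices attain the minimum of min_i(a_i + i · x_0).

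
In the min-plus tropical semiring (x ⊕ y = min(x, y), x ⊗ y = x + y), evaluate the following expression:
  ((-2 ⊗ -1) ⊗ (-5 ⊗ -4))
((-2 ⊗ -1) ⊗ (-5 ⊗ -4)) = -12

Expand innermost to outermost. Recall ⊕ takes the minimum of its arguments and ⊗ takes their sum. Working out the expression ((-2 ⊗ -1) ⊗ (-5 ⊗ -4)) gives -12.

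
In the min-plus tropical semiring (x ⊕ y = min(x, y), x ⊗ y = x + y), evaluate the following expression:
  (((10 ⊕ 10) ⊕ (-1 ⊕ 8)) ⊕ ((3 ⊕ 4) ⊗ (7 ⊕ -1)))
(((10 ⊕ 10) ⊕ (-1 ⊕ 8)) ⊕ ((3 ⊕ 4) ⊗ (7 ⊕ -1))) = -1

Expand innermost to outermost. Recall ⊕ takes the minimum of its arguments and ⊗ takes their sum. Working out the expression (((10 ⊕ 10) ⊕ (-1 ⊕ 8)) ⊕ ((3 ⊕ 4) ⊗ (7 ⊕ -1))) gives -1.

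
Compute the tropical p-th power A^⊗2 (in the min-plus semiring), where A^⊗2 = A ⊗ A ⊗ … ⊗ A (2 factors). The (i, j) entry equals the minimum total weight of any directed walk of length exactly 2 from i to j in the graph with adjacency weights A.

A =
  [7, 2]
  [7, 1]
A^⊗2 =
  [9, 3]
  [8, 2]

Each entry (A^⊗2)_ij equals the minimum over all length-2 walks i = v_0 → v_1 → … → v_2 = j of Σ_t A[v_t][v_{t+1}]. For example, for (i, j) = (0, 1) we minimise over 2 possible intermediate vertex sequences; the minimum is 3, attained along the walk 0 → 1 → 1.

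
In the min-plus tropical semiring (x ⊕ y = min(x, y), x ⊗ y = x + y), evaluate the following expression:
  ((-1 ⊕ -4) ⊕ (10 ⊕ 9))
((-1 ⊕ -4) ⊕ (10 ⊕ 9)) = -4

Expand innermost to outermost. Recall ⊕ takes the minimum of its arguments and ⊗ takes their sum. Working out the expression ((-1 ⊕ -4) ⊕ (10 ⊕ 9)) gives -4.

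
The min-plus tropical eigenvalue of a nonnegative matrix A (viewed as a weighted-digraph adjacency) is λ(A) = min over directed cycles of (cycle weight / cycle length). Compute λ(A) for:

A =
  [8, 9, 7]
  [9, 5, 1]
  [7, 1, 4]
λ(A) = 1

Enumerate directed cycles and compute their means (weight / length). Sample:
  cycle 0 → 0: weight = 8, length = 1, mean = 8/1 ≈ 8.000
  cycle 1 → 1: weight = 5, length = 1, mean = 5/1 ≈ 5.000
  cycle 2 → 2: weight = 4, length = 1, mean = 4/1 ≈ 4.000
  cycle 0 → 1 → 0: weight = 18, length = 2, mean = 18/2 ≈ 9.000
  cycle 0 → 2 → 0: weight = 14, length = 2, mean = 14/2 ≈ 7.000
  cycle 1 → 0 → 1: weight = 18, length = 2, mean = 18/2 ≈ 9.000
Minimum mean = 1.000, attained e.g. along the cycle 1 → 2 → 1 with weight 2 and length 2. So λ(A) = 2/2 = 1.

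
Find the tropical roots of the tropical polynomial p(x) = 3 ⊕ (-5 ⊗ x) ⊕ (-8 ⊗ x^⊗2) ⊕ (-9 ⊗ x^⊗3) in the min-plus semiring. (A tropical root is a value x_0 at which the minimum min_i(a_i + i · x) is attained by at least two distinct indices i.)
Roots: {1, 3, 8}

Each tropical root is a break point of the lower envelope of the lines y = a_i + i · x (there are 4 lines, with slopes 0, 1, ..., 3). Only the lines that attain the minimum somewhere contribute to roots; other lines are dominated. Here the surviving (envelope) indices are i = 3, i = 2, i = 1, i = 0.
Intersections between consecutive envelope lines give the roots: for adjacent envelope indices i < j the intersection is x = (a_i − a_j) / (j − i). Reading off the sorted break points: {1, 3, 8}.
Verification: at each break x_0, at least two indices attain the minimum of min_i(a_i + i · x_0).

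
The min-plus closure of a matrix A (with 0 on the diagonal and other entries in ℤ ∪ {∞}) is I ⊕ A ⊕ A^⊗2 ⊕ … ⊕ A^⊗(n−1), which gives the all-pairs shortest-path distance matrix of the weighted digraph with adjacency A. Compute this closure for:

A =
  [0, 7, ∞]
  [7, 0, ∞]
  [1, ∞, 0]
Closure =
  [0, 7, ∞]
  [7, 0, ∞]
  [1, 8, 0]

This is the Floyd-Warshall all-pairs shortest-path computation. For each intermediate vertex k = 0, 1, …, 2, update dist[i][j] ← min(dist[i][j], dist[i][k] + dist[k][j]). The final matrix gives, for each (i, j), the minimum total weight of any directed path from i to j (possibly empty when i = j).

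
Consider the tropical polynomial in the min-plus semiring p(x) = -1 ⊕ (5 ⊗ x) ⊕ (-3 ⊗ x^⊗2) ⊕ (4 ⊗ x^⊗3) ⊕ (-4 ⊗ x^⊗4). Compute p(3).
p(3) = -1

A tropical monomial a ⊗ x^⊗i evaluates to a + i · x. Evaluating each term at x = 3:
  Term 0 contributes -1 + 0 · 3 = -1
  Term 1 contributes 5 + 1 · 3 = 8
  Term 2 contributes -3 + 2 · 3 = 3
  Term 3 contributes 4 + 3 · 3 = 13
  Term 4 contributes -4 + 4 · 3 = 8
p(3) = ⊕ of these = min[-1, 8, 3, 13, 8] = -1.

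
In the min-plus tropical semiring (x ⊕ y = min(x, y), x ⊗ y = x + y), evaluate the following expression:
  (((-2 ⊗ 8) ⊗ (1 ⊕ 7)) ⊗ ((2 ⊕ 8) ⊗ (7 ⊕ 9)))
(((-2 ⊗ 8) ⊗ (1 ⊕ 7)) ⊗ ((2 ⊕ 8) ⊗ (7 ⊕ 9))) = 16

Expand innermost to outermost. Recall ⊕ takes the minimum of its arguments and ⊗ takes their sum. Working out the expression (((-2 ⊗ 8) ⊗ (1 ⊕ 7)) ⊗ ((2 ⊕ 8) ⊗ (7 ⊕ 9))) gives 16.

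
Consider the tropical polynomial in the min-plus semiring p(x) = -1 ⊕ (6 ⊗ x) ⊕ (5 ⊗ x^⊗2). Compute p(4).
p(4) = -1

A tropical monomial a ⊗ x^⊗i evaluates to a + i · x. Evaluating each term at x = 4:
  Term 0 contributes -1 + 0 · 4 = -1
  Term 1 contributes 6 + 1 · 4 = 10
  Term 2 contributes 5 + 2 · 4 = 13
p(4) = ⊕ of these = min[-1, 10, 13] = -1.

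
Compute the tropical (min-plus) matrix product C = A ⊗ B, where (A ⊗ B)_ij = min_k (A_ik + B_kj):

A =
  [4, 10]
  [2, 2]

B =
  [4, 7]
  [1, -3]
A ⊗ B =
  [8, 7]
  [3, -1]

Apply the min-plus product entry-by-entry:
  C[0][0] = min over k of (A[0][0] + B[0][0] = 4 + 4 = 8, A[0][1] + B[1][0] = 10 + 1 = 11) = 8 (attained at k = 0)
  C[0][1] = min over k of (A[0][0] + B[0][1] = 4 + 7 = 11, A[0][1] + B[1][1] = 10 + -3 = 7) = 7 (attained at k = 1)
  C[1][0] = min over k of (A[1][0] + B[0][0] = 2 + 4 = 6, A[1][1] + B[1][0] = 2 + 1 = 3) = 3 (attained at k = 1)
  C[1][1] = min over k of (A[1][0] + B[0][1] = 2 + 7 = 9, A[1][1] + B[1][1] = 2 + -3 = -1) = -1 (attained at k = 1)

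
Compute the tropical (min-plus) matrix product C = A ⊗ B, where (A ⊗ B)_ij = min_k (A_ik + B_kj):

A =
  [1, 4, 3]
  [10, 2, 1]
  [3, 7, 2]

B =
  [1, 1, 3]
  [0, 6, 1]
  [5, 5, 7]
A ⊗ B =
  [2, 2, 4]
  [2, 6, 3]
  [4, 4, 6]

Apply the min-plus product entry-by-entry:
  C[0][0] = min over k of (A[0][0] + B[0][0] = 1 + 1 = 2, A[0][1] + B[1][0] = 4 + 0 = 4, A[0][2] + B[2][0] = 3 + 5 = 8) = 2 (attained at k = 0)
  C[0][1] = min over k of (A[0][0] + B[0][1] = 1 + 1 = 2, A[0][1] + B[1][1] = 4 + 6 = 10, A[0][2] + B[2][1] = 3 + 5 = 8) = 2 (attained at k = 0)
  C[0][2] = min over k of (A[0][0] + B[0][2] = 1 + 3 = 4, A[0][1] + B[1][2] = 4 + 1 = 5, A[0][2] + B[2][2] = 3 + 7 = 10) = 4 (attained at k = 0)
  C[1][0] = min over k of (A[1][0] + B[0][0] = 10 + 1 = 11, A[1][1] + B[1][0] = 2 + 0 = 2, A[1][2] + B[2][0] = 1 + 5 = 6) = 2 (attained at k = 1)
  C[1][1] = min over k of (A[1][0] + B[0][1] = 10 + 1 = 11, A[1][1] + B[1][1] = 2 + 6 = 8, A[1][2] + B[2][1] = 1 + 5 = 6) = 6 (attained at k = 2)
  C[1][2] = min over k of (A[1][0] + B[0][2] = 10 + 3 = 13, A[1][1] + B[1][2] = 2 + 1 = 3, A[1][2] + B[2][2] = 1 + 7 = 8) = 3 (attained at k = 1)
  C[2][0] = min over k of (A[2][0] + B[0][0] = 3 + 1 = 4, A[2][1] + B[1][0] = 7 + 0 = 7, A[2][2] + B[2][0] = 2 + 5 = 7) = 4 (attained at k = 0)
  C[2][1] = min over k of (A[2][0] + B[0][1] = 3 + 1 = 4, A[2][1] + B[1][1] = 7 + 6 = 13, A[2][2] + B[2][1] = 2 + 5 = 7) = 4 (attained at k = 0)
  C[2][2] = min over k of (A[2][0] + B[0][2] = 3 + 3 = 6, A[2][1] + B[1][2] = 7 + 1 = 8, A[2][2] + B[2][2] = 2 + 7 = 9) = 6 (attained at k = 0)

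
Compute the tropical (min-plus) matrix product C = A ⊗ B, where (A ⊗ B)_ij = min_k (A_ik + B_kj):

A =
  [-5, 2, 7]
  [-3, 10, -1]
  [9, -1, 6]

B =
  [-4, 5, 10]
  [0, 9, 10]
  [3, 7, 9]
A ⊗ B =
  [-9, 0, 5]
  [-7, 2, 7]
  [-1, 8, 9]

Apply the min-plus product entry-by-entry:
  C[0][0] = min over k of (A[0][0] + B[0][0] = -5 + -4 = -9, A[0][1] + B[1][0] = 2 + 0 = 2, A[0][2] + B[2][0] = 7 + 3 = 10) = -9 (attained at k = 0)
  C[0][1] = min over k of (A[0][0] + B[0][1] = -5 + 5 = 0, A[0][1] + B[1][1] = 2 + 9 = 11, A[0][2] + B[2][1] = 7 + 7 = 14) = 0 (attained at k = 0)
  C[0][2] = min over k of (A[0][0] + B[0][2] = -5 + 10 = 5, A[0][1] + B[1][2] = 2 + 10 = 12, A[0][2] + B[2][2] = 7 + 9 = 16) = 5 (attained at k = 0)
  C[1][0] = min over k of (A[1][0] + B[0][0] = -3 + -4 = -7, A[1][1] + B[1][0] = 10 + 0 = 10, A[1][2] + B[2][0] = -1 + 3 = 2) = -7 (attained at k = 0)
  C[1][1] = min over k of (A[1][0] + B[0][1] = -3 + 5 = 2, A[1][1] + B[1][1] = 10 + 9 = 19, A[1][2] + B[2][1] = -1 + 7 = 6) = 2 (attained at k = 0)
  C[1][2] = min over k of (A[1][0] + B[0][2] = -3 + 10 = 7, A[1][1] + B[1][2] = 10 + 10 = 20, A[1][2] + B[2][2] = -1 + 9 = 8) = 7 (attained at k = 0)
  C[2][0] = min over k of (A[2][0] + B[0][0] = 9 + -4 = 5, A[2][1] + B[1][0] = -1 + 0 = -1, A[2][2] + B[2][0] = 6 + 3 = 9) = -1 (attained at k = 1)
  C[2][1] = min over k of (A[2][0] + B[0][1] = 9 + 5 = 14, A[2][1] + B[1][1] = -1 + 9 = 8, A[2][2] + B[2][1] = 6 + 7 = 13) = 8 (attained at k = 1)
  C[2][2] = min over k of (A[2][0] + B[0][2] = 9 + 10 = 19, A[2][1] + B[1][2] = -1 + 10 = 9, A[2][2] + B[2][2] = 6 + 9 = 15) = 9 (attained at k = 1)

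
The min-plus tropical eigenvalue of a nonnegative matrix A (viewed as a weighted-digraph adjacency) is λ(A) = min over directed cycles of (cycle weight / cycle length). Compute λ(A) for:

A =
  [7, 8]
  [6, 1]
λ(A) = 1

Enumerate directed cycles and compute their means (weight / length). Sample:
  cycle 0 → 0: weight = 7, length = 1, mean = 7/1 ≈ 7.000
  cycle 1 → 1: weight = 1, length = 1, mean = 1/1 ≈ 1.000
  cycle 0 → 1 → 0: weight = 14, length = 2, mean = 14/2 ≈ 7.000
  cycle 1 → 0 → 1: weight = 14, length = 2, mean = 14/2 ≈ 7.000
Minimum mean = 1.000, attained e.g. along the cycle 1 → 1 with weight 1 and length 1. So λ(A) = 1/1 = 1.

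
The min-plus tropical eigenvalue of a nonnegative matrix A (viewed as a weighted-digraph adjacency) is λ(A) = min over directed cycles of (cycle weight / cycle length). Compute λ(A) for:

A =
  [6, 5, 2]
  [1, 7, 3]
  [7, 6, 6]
λ(A) = 3

Enumerate directed cycles and compute their means (weight / length). Sample:
  cycle 0 → 0: weight = 6, length = 1, mean = 6/1 ≈ 6.000
  cycle 1 → 1: weight = 7, length = 1, mean = 7/1 ≈ 7.000
  cycle 2 → 2: weight = 6, length = 1, mean = 6/1 ≈ 6.000
  cycle 0 → 1 → 0: weight = 6, length = 2, mean = 6/2 ≈ 3.000
  cycle 0 → 2 → 0: weight = 9, length = 2, mean = 9/2 ≈ 4.500
  cycle 1 → 0 → 1: weight = 6, length = 2, mean = 6/2 ≈ 3.000
Minimum mean = 3.000, attained e.g. along the cycle 0 → 1 → 0 with weight 6 and length 2. So λ(A) = 6/2 = 3.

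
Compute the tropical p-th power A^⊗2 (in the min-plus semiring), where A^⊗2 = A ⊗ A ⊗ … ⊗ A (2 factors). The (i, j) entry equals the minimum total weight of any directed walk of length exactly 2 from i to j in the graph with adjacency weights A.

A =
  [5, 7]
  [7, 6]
A^⊗2 =
  [10, 12]
  [12, 12]

Each entry (A^⊗2)_ij equals the minimum over all length-2 walks i = v_0 → v_1 → … → v_2 = j of Σ_t A[v_t][v_{t+1}]. For example, for (i, j) = (0, 1) we minimise over 2 possible intermediate vertex sequences; the minimum is 12, attained along the walk 0 → 0 → 1.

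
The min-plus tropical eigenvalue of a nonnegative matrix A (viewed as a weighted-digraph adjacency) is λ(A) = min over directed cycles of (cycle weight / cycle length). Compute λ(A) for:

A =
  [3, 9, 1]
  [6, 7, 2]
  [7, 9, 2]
λ(A) = 2

Enumerate directed cycles and compute their means (weight / length). Sample:
  cycle 0 → 0: weight = 3, length = 1, mean = 3/1 ≈ 3.000
  cycle 1 → 1: weight = 7, length = 1, mean = 7/1 ≈ 7.000
  cycle 2 → 2: weight = 2, length = 1, mean = 2/1 ≈ 2.000
  cycle 0 → 1 → 0: weight = 15, length = 2, mean = 15/2 ≈ 7.500
  cycle 0 → 2 → 0: weight = 8, length = 2, mean = 8/2 ≈ 4.000
  cycle 1 → 0 → 1: weight = 15, length = 2, mean = 15/2 ≈ 7.500
Minimum mean = 2.000, attained e.g. along the cycle 2 → 2 with weight 2 and length 1. So λ(A) = 2/1 = 2.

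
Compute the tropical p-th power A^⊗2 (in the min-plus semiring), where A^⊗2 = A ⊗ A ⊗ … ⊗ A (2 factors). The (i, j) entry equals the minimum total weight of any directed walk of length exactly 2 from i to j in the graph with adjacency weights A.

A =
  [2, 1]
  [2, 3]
A^⊗2 =
  [3, 3]
  [4, 3]

Each entry (A^⊗2)_ij equals the minimum over all length-2 walks i = v_0 → v_1 → … → v_2 = j of Σ_t A[v_t][v_{t+1}]. For example, for (i, j) = (0, 1) we minimise over 2 possible intermediate vertex sequences; the minimum is 3, attained along the walk 0 → 0 → 1.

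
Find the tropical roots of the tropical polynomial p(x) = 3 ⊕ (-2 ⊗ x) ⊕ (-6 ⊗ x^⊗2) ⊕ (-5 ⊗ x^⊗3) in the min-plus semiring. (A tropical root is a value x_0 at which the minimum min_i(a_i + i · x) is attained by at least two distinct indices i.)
Roots: {-1, 4, 5}

Each tropical root is a break point of the lower envelope of the lines y = a_i + i · x (there are 4 lines, with slopes 0, 1, ..., 3). Only the lines that attain the minimum somewhere contribute to roots; other lines are dominated. Here the surviving (envelope) indices are i = 3, i = 2, i = 1, i = 0.
Intersections between consecutive envelope lines give the roots: for adjacent envelope indices i < j the intersection is x = (a_i − a_j) / (j − i). Reading off the sorted break points: {-1, 4, 5}.
Verification: at each break x_0, at least two indices attain the minimum of min_i(a_i + i · x_0).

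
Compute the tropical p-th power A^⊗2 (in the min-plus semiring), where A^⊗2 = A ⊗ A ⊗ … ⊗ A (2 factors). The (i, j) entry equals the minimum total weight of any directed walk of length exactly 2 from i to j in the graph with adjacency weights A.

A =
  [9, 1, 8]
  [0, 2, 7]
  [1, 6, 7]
A^⊗2 =
  [1, 3, 8]
  [2, 1, 8]
  [6, 2, 9]

Each entry (A^⊗2)_ij equals the minimum over all length-2 walks i = v_0 → v_1 → … → v_2 = j of Σ_t A[v_t][v_{t+1}]. For example, for (i, j) = (0, 2) we minimise over 3 possible intermediate vertex sequences; the minimum is 8, attained along the walk 0 → 1 → 2.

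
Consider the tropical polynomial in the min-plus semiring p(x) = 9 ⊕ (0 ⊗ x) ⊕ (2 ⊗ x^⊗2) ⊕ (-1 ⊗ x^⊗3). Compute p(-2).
p(-2) = -7

A tropical monomial a ⊗ x^⊗i evaluates to a + i · x. Evaluating each term at x = -2:
  Term 0 contributes 9 + 0 · -2 = 9
  Term 1 contributes 0 + 1 · -2 = -2
  Term 2 contributes 2 + 2 · -2 = -2
  Term 3 contributes -1 + 3 · -2 = -7
p(-2) = ⊕ of these = min[9, -2, -2, -7] = -7.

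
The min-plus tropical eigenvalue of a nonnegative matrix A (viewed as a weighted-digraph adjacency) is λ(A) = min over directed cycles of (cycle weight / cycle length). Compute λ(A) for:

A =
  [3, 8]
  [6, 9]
λ(A) = 3

Enumerate directed cycles and compute their means (weight / length). Sample:
  cycle 0 → 0: weight = 3, length = 1, mean = 3/1 ≈ 3.000
  cycle 1 → 1: weight = 9, length = 1, mean = 9/1 ≈ 9.000
  cycle 0 → 1 → 0: weight = 14, length = 2, mean = 14/2 ≈ 7.000
  cycle 1 → 0 → 1: weight = 14, length = 2, mean = 14/2 ≈ 7.000
Minimum mean = 3.000, attained e.g. along the cycle 0 → 0 with weight 3 and length 1. So λ(A) = 3/1 = 3.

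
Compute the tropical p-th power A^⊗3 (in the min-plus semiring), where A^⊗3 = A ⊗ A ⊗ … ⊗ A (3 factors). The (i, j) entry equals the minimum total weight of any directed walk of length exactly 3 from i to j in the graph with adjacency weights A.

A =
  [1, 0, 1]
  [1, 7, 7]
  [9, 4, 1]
A^⊗3 =
  [2, 1, 2]
  [2, 2, 3]
  [6, 5, 3]

Each entry (A^⊗3)_ij equals the minimum over all length-3 walks i = v_0 → v_1 → … → v_3 = j of Σ_t A[v_t][v_{t+1}]. For example, for (i, j) = (0, 2) we minimise over 9 possible intermediate vertex sequences; the minimum is 2, attained along the walk 0 → 1 → 0 → 2.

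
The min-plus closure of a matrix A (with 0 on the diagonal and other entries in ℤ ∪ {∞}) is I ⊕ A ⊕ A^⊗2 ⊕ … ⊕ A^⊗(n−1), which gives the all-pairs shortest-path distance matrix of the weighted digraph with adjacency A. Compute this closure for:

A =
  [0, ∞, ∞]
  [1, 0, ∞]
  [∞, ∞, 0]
Closure =
  [0, ∞, ∞]
  [1, 0, ∞]
  [∞, ∞, 0]

This is the Floyd-Warshall all-pairs shortest-path computation. For each intermediate vertex k = 0, 1, …, 2, update dist[i][j] ← min(dist[i][j], dist[i][k] + dist[k][j]). The final matrix gives, for each (i, j), the minimum total weight of any directed path from i to j (possibly empty when i = j).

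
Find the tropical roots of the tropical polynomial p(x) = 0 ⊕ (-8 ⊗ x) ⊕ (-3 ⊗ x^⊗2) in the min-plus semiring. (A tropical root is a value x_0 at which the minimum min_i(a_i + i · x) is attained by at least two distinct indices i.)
Roots: {-5, 8}

Each tropical root is a break point of the lower envelope of the lines y = a_i + i · x (there are 3 lines, with slopes 0, 1, ..., 2). Only the lines that attain the minimum somewhere contribute to roots; other lines are dominated. Here the surviving (envelope) indices are i = 2, i = 1, i = 0.
Intersections between consecutive envelope lines give the roots: for adjacent envelope indices i < j the intersection is x = (a_i − a_j) / (j − i). Reading off the sorted break points: {-5, 8}.
Verification: at each break x_0, at least two indices attain the minimum of min_i(a_i + i · x_0).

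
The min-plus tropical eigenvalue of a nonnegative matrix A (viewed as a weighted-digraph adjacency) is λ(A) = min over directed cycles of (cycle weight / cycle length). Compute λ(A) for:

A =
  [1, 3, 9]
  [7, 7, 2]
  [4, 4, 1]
λ(A) = 1

Enumerate directed cycles and compute their means (weight / length). Sample:
  cycle 0 → 0: weight = 1, length = 1, mean = 1/1 ≈ 1.000
  cycle 1 → 1: weight = 7, length = 1, mean = 7/1 ≈ 7.000
  cycle 2 → 2: weight = 1, length = 1, mean = 1/1 ≈ 1.000
  cycle 0 → 1 → 0: weight = 10, length = 2, mean = 10/2 ≈ 5.000
  cycle 0 → 2 → 0: weight = 13, length = 2, mean = 13/2 ≈ 6.500
  cycle 1 → 0 → 1: weight = 10, length = 2, mean = 10/2 ≈ 5.000
Minimum mean = 1.000, attained e.g. along the cycle 0 → 0 with weight 1 and length 1. So λ(A) = 1/1 = 1.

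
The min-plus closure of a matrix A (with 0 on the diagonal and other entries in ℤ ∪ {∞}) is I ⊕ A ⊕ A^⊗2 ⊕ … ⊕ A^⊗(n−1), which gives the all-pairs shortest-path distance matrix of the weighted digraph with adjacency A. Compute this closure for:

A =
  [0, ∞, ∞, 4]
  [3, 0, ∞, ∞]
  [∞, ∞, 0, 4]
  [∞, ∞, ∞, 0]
Closure =
  [0, ∞, ∞, 4]
  [3, 0, ∞, 7]
  [∞, ∞, 0, 4]
  [∞, ∞, ∞, 0]

This is the Floyd-Warshall all-pairs shortest-path computation. For each intermediate vertex k = 0, 1, …, 3, update dist[i][j] ← min(dist[i][j], dist[i][k] + dist[k][j]). The final matrix gives, for each (i, j), the minimum total weight of any directed path from i to j (possibly empty when i = j).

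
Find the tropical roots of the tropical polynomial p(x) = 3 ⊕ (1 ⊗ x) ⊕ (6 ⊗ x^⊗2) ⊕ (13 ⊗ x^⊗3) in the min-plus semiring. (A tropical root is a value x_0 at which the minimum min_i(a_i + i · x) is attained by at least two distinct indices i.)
Roots: {-7, -5, 2}

Each tropical root is a break point of the lower envelope of the lines y = a_i + i · x (there are 4 lines, with slopes 0, 1, ..., 3). Only the lines that attain the minimum somewhere contribute to roots; other lines are dominated. Here the surviving (envelope) indices are i = 3, i = 2, i = 1, i = 0.
Intersections between consecutive envelope lines give the roots: for adjacent envelope indices i < j the intersection is x = (a_i − a_j) / (j − i). Reading off the sorted break points: {-7, -5, 2}.
Verification: at each break x_0, at least two indices attain the minimum of min_i(a_i + i · x_0).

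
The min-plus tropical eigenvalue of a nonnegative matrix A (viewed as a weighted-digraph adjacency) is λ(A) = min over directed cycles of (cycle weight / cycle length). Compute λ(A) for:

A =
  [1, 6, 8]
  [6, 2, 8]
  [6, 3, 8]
λ(A) = 1

Enumerate directed cycles and compute their means (weight / length). Sample:
  cycle 0 → 0: weight = 1, length = 1, mean = 1/1 ≈ 1.000
  cycle 1 → 1: weight = 2, length = 1, mean = 2/1 ≈ 2.000
  cycle 2 → 2: weight = 8, length = 1, mean = 8/1 ≈ 8.000
  cycle 0 → 1 → 0: weight = 12, length = 2, mean = 12/2 ≈ 6.000
  cycle 0 → 2 → 0: weight = 14, length = 2, mean = 14/2 ≈ 7.000
  cycle 1 → 0 → 1: weight = 12, length = 2, mean = 12/2 ≈ 6.000
Minimum mean = 1.000, attained e.g. along the cycle 0 → 0 with weight 1 and length 1. So λ(A) = 1/1 = 1.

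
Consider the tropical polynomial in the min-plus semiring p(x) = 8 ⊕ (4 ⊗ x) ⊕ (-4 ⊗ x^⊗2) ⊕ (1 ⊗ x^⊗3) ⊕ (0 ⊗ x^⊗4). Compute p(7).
p(7) = 8

A tropical monomial a ⊗ x^⊗i evaluates to a + i · x. Evaluating each term at x = 7:
  Term 0 contributes 8 + 0 · 7 = 8
  Term 1 contributes 4 + 1 · 7 = 11
  Term 2 contributes -4 + 2 · 7 = 10
  Term 3 contributes 1 + 3 · 7 = 22
  Term 4 contributes 0 + 4 · 7 = 28
p(7) = ⊕ of these = min[8, 11, 10, 22, 28] = 8.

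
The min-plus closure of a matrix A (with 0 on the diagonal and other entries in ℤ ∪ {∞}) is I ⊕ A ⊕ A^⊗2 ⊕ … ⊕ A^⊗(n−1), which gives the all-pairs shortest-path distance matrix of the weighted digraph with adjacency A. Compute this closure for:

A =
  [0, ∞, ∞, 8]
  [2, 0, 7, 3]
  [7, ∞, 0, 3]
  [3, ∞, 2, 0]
Closure =
  [0, ∞, 10, 8]
  [2, 0, 5, 3]
  [6, ∞, 0, 3]
  [3, ∞, 2, 0]

This is the Floyd-Warshall all-pairs shortest-path computation. For each intermediate vertex k = 0, 1, …, 3, update dist[i][j] ← min(dist[i][j], dist[i][k] + dist[k][j]). The final matrix gives, for each (i, j), the minimum total weight of any directed path from i to j (possibly empty when i = j).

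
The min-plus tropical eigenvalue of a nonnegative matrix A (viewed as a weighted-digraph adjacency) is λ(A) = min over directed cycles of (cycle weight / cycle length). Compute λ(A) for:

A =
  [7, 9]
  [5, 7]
λ(A) = 7

Enumerate directed cycles and compute their means (weight / length). Sample:
  cycle 0 → 0: weight = 7, length = 1, mean = 7/1 ≈ 7.000
  cycle 1 → 1: weight = 7, length = 1, mean = 7/1 ≈ 7.000
  cycle 0 → 1 → 0: weight = 14, length = 2, mean = 14/2 ≈ 7.000
  cycle 1 → 0 → 1: weight = 14, length = 2, mean = 14/2 ≈ 7.000
Minimum mean = 7.000, attained e.g. along the cycle 0 → 0 with weight 7 and length 1. So λ(A) = 7/1 = 7.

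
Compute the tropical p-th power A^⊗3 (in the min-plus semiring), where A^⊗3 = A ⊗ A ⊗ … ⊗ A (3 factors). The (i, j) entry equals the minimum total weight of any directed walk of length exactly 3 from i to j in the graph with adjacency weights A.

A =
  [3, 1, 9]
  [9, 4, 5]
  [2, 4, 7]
A^⊗3 =
  [8, 7, 9]
  [10, 8, 13]
  [8, 6, 8]

Each entry (A^⊗3)_ij equals the minimum over all length-3 walks i = v_0 → v_1 → … → v_3 = j of Σ_t A[v_t][v_{t+1}]. For example, for (i, j) = (0, 2) we minimise over 9 possible intermediate vertex sequences; the minimum is 9, attained along the walk 0 → 0 → 1 → 2.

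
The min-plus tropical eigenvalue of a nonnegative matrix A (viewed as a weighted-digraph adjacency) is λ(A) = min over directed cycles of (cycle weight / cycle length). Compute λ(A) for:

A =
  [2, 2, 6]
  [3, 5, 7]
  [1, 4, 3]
λ(A) = 2

Enumerate directed cycles and compute their means (weight / length). Sample:
  cycle 0 → 0: weight = 2, length = 1, mean = 2/1 ≈ 2.000
  cycle 1 → 1: weight = 5, length = 1, mean = 5/1 ≈ 5.000
  cycle 2 → 2: weight = 3, length = 1, mean = 3/1 ≈ 3.000
  cycle 0 → 1 → 0: weight = 5, length = 2, mean = 5/2 ≈ 2.500
  cycle 0 → 2 → 0: weight = 7, length = 2, mean = 7/2 ≈ 3.500
  cycle 1 → 0 → 1: weight = 5, length = 2, mean = 5/2 ≈ 2.500
Minimum mean = 2.000, attained e.g. along the cycle 0 → 0 with weight 2 and length 1. So λ(A) = 2/1 = 2.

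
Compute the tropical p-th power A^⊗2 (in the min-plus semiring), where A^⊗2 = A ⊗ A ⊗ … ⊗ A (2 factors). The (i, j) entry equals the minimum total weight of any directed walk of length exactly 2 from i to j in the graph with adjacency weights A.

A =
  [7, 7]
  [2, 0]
A^⊗2 =
  [9, 7]
  [2, 0]

Each entry (A^⊗2)_ij equals the minimum over all length-2 walks i = v_0 → v_1 → … → v_2 = j of Σ_t A[v_t][v_{t+1}]. For example, for (i, j) = (0, 1) we minimise over 2 possible intermediate vertex sequences; the minimum is 7, attained along the walk 0 → 1 → 1.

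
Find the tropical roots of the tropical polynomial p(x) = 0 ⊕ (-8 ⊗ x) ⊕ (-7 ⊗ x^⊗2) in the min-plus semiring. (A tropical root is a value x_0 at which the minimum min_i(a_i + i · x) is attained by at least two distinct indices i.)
Roots: {-1, 8}

Each tropical root is a break point of the lower envelope of the lines y = a_i + i · x (there are 3 lines, with slopes 0, 1, ..., 2). Only the lines that attain the minimum somewhere contribute to roots; other lines are dominated. Here the surviving (envelope) indices are i = 2, i = 1, i = 0.
Intersections between consecutive envelope lines give the roots: for adjacent envelope indices i < j the intersection is x = (a_i − a_j) / (j − i). Reading off the sorted break points: {-1, 8}.
Verification: at each break x_0, at least two indices attain the minimum of min_i(a_i + i · x_0).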